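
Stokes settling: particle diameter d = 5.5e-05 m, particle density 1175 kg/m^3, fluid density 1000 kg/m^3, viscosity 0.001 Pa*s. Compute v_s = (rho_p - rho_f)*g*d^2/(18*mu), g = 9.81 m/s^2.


Density difference: rho_p - rho_f = 1175 - 1000 = 175 kg/m^3
d^2 = (5.5e-05)^2 = 3.025e-09 m^2
Numerator = (rho_p - rho_f) * g * d^2 = 175 * 9.81 * 3.025e-09 = 5.1931688e-06
Denominator = 18 * mu = 18 * 0.001 = 0.018
v_s = 5.1931688e-06 / 0.018 = 2.88509e-04 m/s
Check: Re = rho_f * v_s * d / mu = 1000 * 2.88509e-04 * 5.5e-05 / 0.001 = 0.0159 < 1, so Stokes' law applies.

2.88509e-04 m/s


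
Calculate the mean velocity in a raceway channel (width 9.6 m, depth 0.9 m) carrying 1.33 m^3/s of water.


Cross-sectional area = W * d = 9.6 * 0.9 = 8.64 m^2
Velocity = Q / A = 1.33 / 8.64 = 0.153935 m/s

0.153935 m/s


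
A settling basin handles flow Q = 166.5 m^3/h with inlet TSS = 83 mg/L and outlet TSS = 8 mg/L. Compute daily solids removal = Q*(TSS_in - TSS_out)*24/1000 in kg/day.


Concentration drop: TSS_in - TSS_out = 83 - 8 = 75 mg/L
Hourly solids removed = Q * dTSS = 166.5 m^3/h * 75 mg/L = 12487.5 g/h  (m^3/h * mg/L = g/h)
Daily solids removed = 12487.5 * 24 = 299700 g/day
Convert g to kg: 299700 / 1000 = 299.7 kg/day

299.7 kg/day


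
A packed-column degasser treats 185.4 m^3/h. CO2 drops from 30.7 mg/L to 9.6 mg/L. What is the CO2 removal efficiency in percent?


CO2_out / CO2_in = 9.6 / 30.7 = 0.31270358
Fraction remaining = 0.31270358
efficiency = (1 - 0.31270358) * 100 = 68.7296 %

68.7296 %


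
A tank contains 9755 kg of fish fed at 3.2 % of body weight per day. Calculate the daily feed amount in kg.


Feeding rate fraction = 3.2% / 100 = 0.032
Daily feed = 9755 kg * 0.032 = 312.16 kg/day

312.16 kg/day


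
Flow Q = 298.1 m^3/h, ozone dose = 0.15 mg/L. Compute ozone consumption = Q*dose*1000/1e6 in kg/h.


O3 demand (mg/h) = Q * dose * 1000 = 298.1 * 0.15 * 1000 = 44715 mg/h
Convert mg to kg: 44715 / 1e6 = 0.044715 kg/h

0.044715 kg/h


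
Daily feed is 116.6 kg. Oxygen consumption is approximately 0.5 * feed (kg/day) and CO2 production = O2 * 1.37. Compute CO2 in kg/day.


O2 = 116.6 * 0.5 = 58.3
CO2 = 58.3 * 1.37 = 79.871

79.871 kg/day


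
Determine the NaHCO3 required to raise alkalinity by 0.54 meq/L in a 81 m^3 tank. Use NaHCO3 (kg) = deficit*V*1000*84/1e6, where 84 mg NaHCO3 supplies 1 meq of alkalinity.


Tank volume in L = 81 m^3 * 1000 = 81000 L
Total meq required = 0.54 meq/L * 81000 L = 43740 meq
NaHCO3 mass = 43740 meq * 84 mg/meq / 1e6 = 3.67416 kg

3.67416 kg


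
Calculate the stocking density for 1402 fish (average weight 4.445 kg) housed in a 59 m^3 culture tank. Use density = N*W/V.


Total biomass = 1402 fish * 4.445 kg = 6231.89 kg
Density = total biomass / volume = 6231.89 / 59 = 105.625 kg/m^3

105.625 kg/m^3


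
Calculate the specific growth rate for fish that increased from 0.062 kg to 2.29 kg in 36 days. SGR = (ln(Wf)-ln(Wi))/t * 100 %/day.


ln(W_f) = ln(2.29) = 0.82855182
ln(W_i) = ln(0.062) = -2.7806209
ln(W_f) - ln(W_i) = 0.82855182 - -2.7806209 = 3.6091727
SGR = 3.6091727 / 36 * 100 = 10.0255 %/day

10.0255 %/day


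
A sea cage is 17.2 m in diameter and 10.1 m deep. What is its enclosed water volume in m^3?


r = d/2 = 17.2/2 = 8.6 m
Base area = pi*r^2 = pi*8.6^2 = 232.35219 m^2
Volume = 232.35219 * 10.1 = 2346.76 m^3

2346.76 m^3


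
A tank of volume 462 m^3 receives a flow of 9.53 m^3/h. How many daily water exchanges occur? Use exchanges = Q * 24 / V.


Daily flow volume = 9.53 m^3/h * 24 h = 228.72 m^3/day
Exchanges = daily flow / tank volume = 228.72 / 462 = 0.495065 exchanges/day

0.495065 exchanges/day


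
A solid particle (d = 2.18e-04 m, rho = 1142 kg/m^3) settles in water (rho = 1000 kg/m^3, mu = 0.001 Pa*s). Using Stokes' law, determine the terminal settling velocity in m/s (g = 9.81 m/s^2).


Density difference: rho_p - rho_f = 1142 - 1000 = 142 kg/m^3
d^2 = (2.18e-04)^2 = 4.7524e-08 m^2
Numerator = (rho_p - rho_f) * g * d^2 = 142 * 9.81 * 4.7524e-08 = 6.6201882e-05
Denominator = 18 * mu = 18 * 0.001 = 0.018
v_s = 6.6201882e-05 / 0.018 = 0.00367788 m/s
Check: Re = rho_f * v_s * d / mu = 1000 * 0.00367788 * 2.18e-04 / 0.001 = 0.802 < 1, so Stokes' law applies.

0.00367788 m/s


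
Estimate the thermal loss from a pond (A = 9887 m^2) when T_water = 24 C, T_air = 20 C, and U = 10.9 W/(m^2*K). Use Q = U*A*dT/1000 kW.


Temperature difference dT = 24 - 20 = 4 K
Heat loss (W) = U * A * dT = 10.9 * 9887 * 4 = 431073.2 W
Convert to kW: 431073.2 / 1000 = 431.0732 kW

431.0732 kW


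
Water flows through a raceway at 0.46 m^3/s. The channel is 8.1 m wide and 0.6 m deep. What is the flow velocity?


Cross-sectional area = W * d = 8.1 * 0.6 = 4.86 m^2
Velocity = Q / A = 0.46 / 4.86 = 0.0946502 m/s

0.0946502 m/s


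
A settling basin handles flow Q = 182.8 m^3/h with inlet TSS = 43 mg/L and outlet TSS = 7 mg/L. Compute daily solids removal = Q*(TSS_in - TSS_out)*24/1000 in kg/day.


Concentration drop: TSS_in - TSS_out = 43 - 7 = 36 mg/L
Hourly solids removed = Q * dTSS = 182.8 m^3/h * 36 mg/L = 6580.8 g/h  (m^3/h * mg/L = g/h)
Daily solids removed = 6580.8 * 24 = 157939.2 g/day
Convert g to kg: 157939.2 / 1000 = 157.9392 kg/day

157.9392 kg/day


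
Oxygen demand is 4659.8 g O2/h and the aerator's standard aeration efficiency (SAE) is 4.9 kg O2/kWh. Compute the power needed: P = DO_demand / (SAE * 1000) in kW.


SAE in g O2/kWh = 4.9 * 1000 = 4900 g/kWh
P = DO_demand / SAE_g = 4659.8 / 4900 = 0.95098 kW

0.95098 kW


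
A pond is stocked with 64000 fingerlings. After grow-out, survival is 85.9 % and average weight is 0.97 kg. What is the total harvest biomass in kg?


Survivors = 64000 * 85.9/100 = 54976 fish
Harvest biomass = survivors * W_f = 54976 * 0.97 = 53326.72 kg

53326.72 kg


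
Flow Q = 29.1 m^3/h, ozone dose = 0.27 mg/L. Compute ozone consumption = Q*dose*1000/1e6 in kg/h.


O3 demand (mg/h) = Q * dose * 1000 = 29.1 * 0.27 * 1000 = 7857 mg/h
Convert mg to kg: 7857 / 1e6 = 0.007857 kg/h

0.007857 kg/h


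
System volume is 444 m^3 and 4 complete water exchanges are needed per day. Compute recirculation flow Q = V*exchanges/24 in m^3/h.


Daily recirculation volume = 444 m^3 * 4 = 1776 m^3/day
Flow rate Q = daily volume / 24 h = 1776 / 24 = 74 m^3/h

74 m^3/h


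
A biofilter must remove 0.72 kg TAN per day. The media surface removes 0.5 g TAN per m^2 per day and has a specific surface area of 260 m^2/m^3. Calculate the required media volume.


A = 0.72*1000 / 0.5 = 1440 m^2
V = 1440 / 260 = 5.53846

5.53846 m^3


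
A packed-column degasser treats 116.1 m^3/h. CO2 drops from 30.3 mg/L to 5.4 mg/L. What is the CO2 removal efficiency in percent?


CO2_out / CO2_in = 5.4 / 30.3 = 0.17821782
Fraction remaining = 0.17821782
efficiency = (1 - 0.17821782) * 100 = 82.1782 %

82.1782 %


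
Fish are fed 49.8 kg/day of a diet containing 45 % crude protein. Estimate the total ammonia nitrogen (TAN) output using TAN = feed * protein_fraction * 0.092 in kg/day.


Protein in feed = 49.8 * 45/100 = 22.41 kg/day
TAN = protein * 0.092 = 22.41 * 0.092 = 2.06172 kg/day

2.06172 kg/day


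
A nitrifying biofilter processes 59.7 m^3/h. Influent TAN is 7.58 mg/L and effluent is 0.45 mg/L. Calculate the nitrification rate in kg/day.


Concentration drop: TAN_in - TAN_out = 7.58 - 0.45 = 7.13 mg/L
Hourly TAN removed = Q * dTAN = 59.7 m^3/h * 7.13 mg/L = 425.661 g/h  (m^3/h * mg/L = g/h)
Daily TAN removed = 425.661 * 24 = 10215.864 g/day
Convert to kg/day: 10215.864 / 1000 = 10.215864 kg/day

10.215864 kg/day


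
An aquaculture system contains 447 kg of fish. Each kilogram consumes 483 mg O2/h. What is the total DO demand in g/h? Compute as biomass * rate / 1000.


Total O2 consumption (mg/h) = 447 kg * 483 mg/(kg*h) = 215901 mg/h
Convert to g/h: 215901 / 1000 = 215.901 g/h

215.901 g/h


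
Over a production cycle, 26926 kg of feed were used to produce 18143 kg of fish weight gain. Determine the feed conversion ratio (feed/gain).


FCR = feed consumed / weight gained
FCR = 26926 kg / 18143 kg = 1.4841

1.4841


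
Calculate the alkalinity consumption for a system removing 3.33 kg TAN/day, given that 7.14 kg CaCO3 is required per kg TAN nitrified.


Alkalinity factor: 7.14 kg CaCO3 consumed per kg TAN nitrified
alk = 3.33 kg TAN * 7.14 = 23.7762 kg CaCO3/day

23.7762 kg CaCO3/day


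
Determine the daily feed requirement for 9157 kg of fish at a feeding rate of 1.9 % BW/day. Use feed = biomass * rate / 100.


Feeding rate fraction = 1.9% / 100 = 0.019
Daily feed = 9157 kg * 0.019 = 173.983 kg/day

173.983 kg/day


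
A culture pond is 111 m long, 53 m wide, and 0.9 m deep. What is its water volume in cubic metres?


Base area = L * W = 111 * 53 = 5883 m^2
Volume = area * depth = 5883 * 0.9 = 5294.7 m^3

5294.7 m^3


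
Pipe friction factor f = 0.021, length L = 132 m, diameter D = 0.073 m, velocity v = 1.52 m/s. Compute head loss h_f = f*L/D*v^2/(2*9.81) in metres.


v^2 = 1.52^2 = 2.3104 m^2/s^2
L/D = 132/0.073 = 1808.2192
h_f = f*(L/D)*v^2/(2g) = 0.021 * 1808.2192 * 2.3104 / 19.62 = 4.47155 m

4.47155 m


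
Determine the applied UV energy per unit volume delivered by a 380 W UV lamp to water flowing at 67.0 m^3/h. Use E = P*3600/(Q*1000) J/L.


Energy delivered per hour = 380 W * 3600 s = 1368000 J/h
Volume treated per hour = 67.0 m^3/h * 1000 = 67000 L/h
dose = 1368000 / 67000 = 20.4179 J/L

20.4179 J/L


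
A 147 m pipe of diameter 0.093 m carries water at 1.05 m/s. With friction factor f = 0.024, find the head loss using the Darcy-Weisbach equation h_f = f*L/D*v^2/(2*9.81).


v^2 = 1.05^2 = 1.1025 m^2/s^2
L/D = 147/0.093 = 1580.6452
h_f = f*(L/D)*v^2/(2g) = 0.024 * 1580.6452 * 1.1025 / 19.62 = 2.1317 m

2.1317 m


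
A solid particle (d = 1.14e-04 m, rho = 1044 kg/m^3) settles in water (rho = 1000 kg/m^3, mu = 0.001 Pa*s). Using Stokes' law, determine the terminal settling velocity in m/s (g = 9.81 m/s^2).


Density difference: rho_p - rho_f = 1044 - 1000 = 44 kg/m^3
d^2 = (1.14e-04)^2 = 1.2996e-08 m^2
Numerator = (rho_p - rho_f) * g * d^2 = 44 * 9.81 * 1.2996e-08 = 5.6095934e-06
Denominator = 18 * mu = 18 * 0.001 = 0.018
v_s = 5.6095934e-06 / 0.018 = 3.11644e-04 m/s
Check: Re = rho_f * v_s * d / mu = 1000 * 3.11644e-04 * 1.14e-04 / 0.001 = 0.0355 < 1, so Stokes' law applies.

3.11644e-04 m/s


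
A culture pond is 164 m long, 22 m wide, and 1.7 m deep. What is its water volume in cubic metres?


Base area = L * W = 164 * 22 = 3608 m^2
Volume = area * depth = 3608 * 1.7 = 6133.6 m^3

6133.6 m^3


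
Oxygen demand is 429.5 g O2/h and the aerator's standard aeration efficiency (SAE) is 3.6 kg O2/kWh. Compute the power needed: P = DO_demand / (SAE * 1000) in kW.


SAE in g O2/kWh = 3.6 * 1000 = 3600 g/kWh
P = DO_demand / SAE_g = 429.5 / 3600 = 0.119306 kW

0.119306 kW


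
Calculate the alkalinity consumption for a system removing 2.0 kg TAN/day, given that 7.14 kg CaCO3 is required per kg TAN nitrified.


Alkalinity factor: 7.14 kg CaCO3 consumed per kg TAN nitrified
alk = 2.0 kg TAN * 7.14 = 14.28 kg CaCO3/day

14.28 kg CaCO3/day


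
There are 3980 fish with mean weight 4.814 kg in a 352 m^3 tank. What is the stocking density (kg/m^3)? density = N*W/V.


Total biomass = 3980 fish * 4.814 kg = 19159.72 kg
Density = total biomass / volume = 19159.72 / 352 = 54.431 kg/m^3

54.431 kg/m^3


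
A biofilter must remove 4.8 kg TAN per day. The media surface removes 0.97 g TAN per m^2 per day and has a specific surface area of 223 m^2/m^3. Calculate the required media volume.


A = 4.8*1000 / 0.97 = 4948.4536 m^2
V = 4948.4536 / 223 = 22.1904

22.1904 m^3


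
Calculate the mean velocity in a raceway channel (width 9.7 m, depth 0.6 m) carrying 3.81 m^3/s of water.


Cross-sectional area = W * d = 9.7 * 0.6 = 5.82 m^2
Velocity = Q / A = 3.81 / 5.82 = 0.654639 m/s

0.654639 m/s


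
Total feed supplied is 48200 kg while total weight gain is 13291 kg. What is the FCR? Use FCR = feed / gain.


FCR = feed consumed / weight gained
FCR = 48200 kg / 13291 kg = 3.62651

3.62651


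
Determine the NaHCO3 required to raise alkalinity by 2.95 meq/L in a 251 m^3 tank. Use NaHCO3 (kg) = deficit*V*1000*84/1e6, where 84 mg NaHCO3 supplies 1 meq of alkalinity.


Tank volume in L = 251 m^3 * 1000 = 251000 L
Total meq required = 2.95 meq/L * 251000 L = 740450 meq
NaHCO3 mass = 740450 meq * 84 mg/meq / 1e6 = 62.1978 kg

62.1978 kg


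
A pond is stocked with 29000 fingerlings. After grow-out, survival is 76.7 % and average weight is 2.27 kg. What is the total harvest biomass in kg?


Survivors = 29000 * 76.7/100 = 22243 fish
Harvest biomass = survivors * W_f = 22243 * 2.27 = 50491.61 kg

50491.61 kg


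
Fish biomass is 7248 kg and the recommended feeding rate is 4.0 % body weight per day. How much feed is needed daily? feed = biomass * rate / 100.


Feeding rate fraction = 4.0% / 100 = 0.04
Daily feed = 7248 kg * 0.04 = 289.92 kg/day

289.92 kg/day


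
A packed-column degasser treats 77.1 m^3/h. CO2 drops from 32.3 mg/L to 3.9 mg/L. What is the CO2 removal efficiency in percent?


CO2_out / CO2_in = 3.9 / 32.3 = 0.12074303
Fraction remaining = 0.12074303
efficiency = (1 - 0.12074303) * 100 = 87.9257 %

87.9257 %


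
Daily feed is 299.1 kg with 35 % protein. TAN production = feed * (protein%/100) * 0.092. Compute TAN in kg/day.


Protein in feed = 299.1 * 35/100 = 104.685 kg/day
TAN = protein * 0.092 = 104.685 * 0.092 = 9.63102 kg/day

9.63102 kg/day


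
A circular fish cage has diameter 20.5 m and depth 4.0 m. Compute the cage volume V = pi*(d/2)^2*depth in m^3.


r = d/2 = 20.5/2 = 10.25 m
Base area = pi*r^2 = pi*10.25^2 = 330.06358 m^2
Volume = 330.06358 * 4.0 = 1320.25 m^3

1320.25 m^3


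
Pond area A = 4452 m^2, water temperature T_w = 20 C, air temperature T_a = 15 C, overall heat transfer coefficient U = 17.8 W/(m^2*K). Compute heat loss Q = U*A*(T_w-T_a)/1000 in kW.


Temperature difference dT = 20 - 15 = 5 K
Heat loss (W) = U * A * dT = 17.8 * 4452 * 5 = 396228 W
Convert to kW: 396228 / 1000 = 396.228 kW

396.228 kW


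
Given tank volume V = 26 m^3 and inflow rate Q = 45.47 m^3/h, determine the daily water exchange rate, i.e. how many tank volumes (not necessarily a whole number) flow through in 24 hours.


Daily flow volume = 45.47 m^3/h * 24 h = 1091.28 m^3/day
Exchanges = daily flow / tank volume = 1091.28 / 26 = 41.9723 exchanges/day

41.9723 exchanges/day


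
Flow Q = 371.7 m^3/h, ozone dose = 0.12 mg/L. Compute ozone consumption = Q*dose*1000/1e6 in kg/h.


O3 demand (mg/h) = Q * dose * 1000 = 371.7 * 0.12 * 1000 = 44604 mg/h
Convert mg to kg: 44604 / 1e6 = 0.044604 kg/h

0.044604 kg/h


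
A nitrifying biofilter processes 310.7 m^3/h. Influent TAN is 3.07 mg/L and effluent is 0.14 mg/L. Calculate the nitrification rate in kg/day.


Concentration drop: TAN_in - TAN_out = 3.07 - 0.14 = 2.93 mg/L
Hourly TAN removed = Q * dTAN = 310.7 m^3/h * 2.93 mg/L = 910.351 g/h  (m^3/h * mg/L = g/h)
Daily TAN removed = 910.351 * 24 = 21848.424 g/day
Convert to kg/day: 21848.424 / 1000 = 21.848424 kg/day

21.848424 kg/day


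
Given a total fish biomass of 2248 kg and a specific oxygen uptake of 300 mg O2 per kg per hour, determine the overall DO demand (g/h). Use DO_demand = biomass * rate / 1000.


Total O2 consumption (mg/h) = 2248 kg * 300 mg/(kg*h) = 674400 mg/h
Convert to g/h: 674400 / 1000 = 674.4 g/h

674.4 g/h


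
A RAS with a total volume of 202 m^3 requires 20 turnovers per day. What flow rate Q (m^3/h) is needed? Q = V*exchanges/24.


Daily recirculation volume = 202 m^3 * 20 = 4040 m^3/day
Flow rate Q = daily volume / 24 h = 4040 / 24 = 168.333 m^3/h

168.333 m^3/h


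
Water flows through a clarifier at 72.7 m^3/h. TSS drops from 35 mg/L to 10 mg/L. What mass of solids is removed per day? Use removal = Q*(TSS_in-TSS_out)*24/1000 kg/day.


Concentration drop: TSS_in - TSS_out = 35 - 10 = 25 mg/L
Hourly solids removed = Q * dTSS = 72.7 m^3/h * 25 mg/L = 1817.5 g/h  (m^3/h * mg/L = g/h)
Daily solids removed = 1817.5 * 24 = 43620 g/day
Convert g to kg: 43620 / 1000 = 43.62 kg/day

43.62 kg/day


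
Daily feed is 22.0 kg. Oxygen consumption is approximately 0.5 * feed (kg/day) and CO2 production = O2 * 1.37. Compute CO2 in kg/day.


O2 = 22.0 * 0.5 = 11
CO2 = 11 * 1.37 = 15.07

15.07 kg/day


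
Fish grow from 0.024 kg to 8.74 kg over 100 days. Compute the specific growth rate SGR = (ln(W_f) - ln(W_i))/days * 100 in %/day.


ln(W_f) = ln(8.74) = 2.1679102
ln(W_i) = ln(0.024) = -3.7297014
ln(W_f) - ln(W_i) = 2.1679102 - -3.7297014 = 5.8976116
SGR = 5.8976116 / 100 * 100 = 5.89761 %/day

5.89761 %/day


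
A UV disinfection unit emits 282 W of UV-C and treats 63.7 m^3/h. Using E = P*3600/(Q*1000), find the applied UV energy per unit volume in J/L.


Energy delivered per hour = 282 W * 3600 s = 1015200 J/h
Volume treated per hour = 63.7 m^3/h * 1000 = 63700 L/h
dose = 1015200 / 63700 = 15.9372 J/L

15.9372 J/L


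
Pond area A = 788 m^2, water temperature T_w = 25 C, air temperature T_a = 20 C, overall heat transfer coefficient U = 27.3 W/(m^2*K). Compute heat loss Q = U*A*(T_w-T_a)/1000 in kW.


Temperature difference dT = 25 - 20 = 5 K
Heat loss (W) = U * A * dT = 27.3 * 788 * 5 = 107562 W
Convert to kW: 107562 / 1000 = 107.562 kW

107.562 kW


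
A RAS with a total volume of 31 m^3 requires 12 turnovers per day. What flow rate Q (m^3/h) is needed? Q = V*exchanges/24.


Daily recirculation volume = 31 m^3 * 12 = 372 m^3/day
Flow rate Q = daily volume / 24 h = 372 / 24 = 15.5 m^3/h

15.5 m^3/h


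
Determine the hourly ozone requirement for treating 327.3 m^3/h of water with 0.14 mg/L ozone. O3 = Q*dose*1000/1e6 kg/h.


O3 demand (mg/h) = Q * dose * 1000 = 327.3 * 0.14 * 1000 = 45822 mg/h
Convert mg to kg: 45822 / 1e6 = 0.045822 kg/h

0.045822 kg/h


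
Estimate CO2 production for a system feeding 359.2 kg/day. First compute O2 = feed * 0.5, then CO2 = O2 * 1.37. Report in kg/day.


O2 = 359.2 * 0.5 = 179.6
CO2 = 179.6 * 1.37 = 246.052

246.052 kg/day


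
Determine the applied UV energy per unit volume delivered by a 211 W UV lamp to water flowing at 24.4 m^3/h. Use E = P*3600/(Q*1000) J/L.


Energy delivered per hour = 211 W * 3600 s = 759600 J/h
Volume treated per hour = 24.4 m^3/h * 1000 = 24400 L/h
dose = 759600 / 24400 = 31.1311 J/L

31.1311 J/L


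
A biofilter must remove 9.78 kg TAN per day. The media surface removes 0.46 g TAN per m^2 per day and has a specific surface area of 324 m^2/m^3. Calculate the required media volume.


A = 9.78*1000 / 0.46 = 21260.87 m^2
V = 21260.87 / 324 = 65.62

65.62 m^3


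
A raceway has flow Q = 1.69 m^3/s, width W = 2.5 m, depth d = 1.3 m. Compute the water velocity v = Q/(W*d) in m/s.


Cross-sectional area = W * d = 2.5 * 1.3 = 3.25 m^2
Velocity = Q / A = 1.69 / 3.25 = 0.52 m/s

0.52 m/s


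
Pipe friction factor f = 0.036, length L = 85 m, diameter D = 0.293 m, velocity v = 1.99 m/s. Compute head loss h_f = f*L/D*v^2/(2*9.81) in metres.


v^2 = 1.99^2 = 3.9601 m^2/s^2
L/D = 85/0.293 = 290.10239
h_f = f*(L/D)*v^2/(2g) = 0.036 * 290.10239 * 3.9601 / 19.62 = 2.10795 m

2.10795 m


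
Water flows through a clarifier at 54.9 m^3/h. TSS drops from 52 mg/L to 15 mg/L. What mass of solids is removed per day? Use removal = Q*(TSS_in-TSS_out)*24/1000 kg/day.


Concentration drop: TSS_in - TSS_out = 52 - 15 = 37 mg/L
Hourly solids removed = Q * dTSS = 54.9 m^3/h * 37 mg/L = 2031.3 g/h  (m^3/h * mg/L = g/h)
Daily solids removed = 2031.3 * 24 = 48751.2 g/day
Convert g to kg: 48751.2 / 1000 = 48.7512 kg/day

48.7512 kg/day


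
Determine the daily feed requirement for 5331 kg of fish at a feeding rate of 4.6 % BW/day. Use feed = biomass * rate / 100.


Feeding rate fraction = 4.6% / 100 = 0.046
Daily feed = 5331 kg * 0.046 = 245.226 kg/day

245.226 kg/day


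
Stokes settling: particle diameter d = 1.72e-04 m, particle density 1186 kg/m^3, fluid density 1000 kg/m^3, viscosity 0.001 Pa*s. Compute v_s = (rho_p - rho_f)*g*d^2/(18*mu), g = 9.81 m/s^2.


Density difference: rho_p - rho_f = 1186 - 1000 = 186 kg/m^3
d^2 = (1.72e-04)^2 = 2.9584e-08 m^2
Numerator = (rho_p - rho_f) * g * d^2 = 186 * 9.81 * 2.9584e-08 = 5.3980741e-05
Denominator = 18 * mu = 18 * 0.001 = 0.018
v_s = 5.3980741e-05 / 0.018 = 0.00299893 m/s
Check: Re = rho_f * v_s * d / mu = 1000 * 0.00299893 * 1.72e-04 / 0.001 = 0.516 < 1, so Stokes' law applies.

0.00299893 m/s


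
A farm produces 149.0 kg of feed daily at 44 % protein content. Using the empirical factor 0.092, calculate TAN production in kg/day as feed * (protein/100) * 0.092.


Protein in feed = 149.0 * 44/100 = 65.56 kg/day
TAN = protein * 0.092 = 65.56 * 0.092 = 6.03152 kg/day

6.03152 kg/day


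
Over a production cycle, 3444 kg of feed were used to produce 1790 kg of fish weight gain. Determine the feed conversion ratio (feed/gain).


FCR = feed consumed / weight gained
FCR = 3444 kg / 1790 kg = 1.92402

1.92402


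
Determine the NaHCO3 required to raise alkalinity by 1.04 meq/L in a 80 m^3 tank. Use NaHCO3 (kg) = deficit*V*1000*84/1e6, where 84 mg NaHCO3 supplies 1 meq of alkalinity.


Tank volume in L = 80 m^3 * 1000 = 80000 L
Total meq required = 1.04 meq/L * 80000 L = 83200 meq
NaHCO3 mass = 83200 meq * 84 mg/meq / 1e6 = 6.9888 kg

6.9888 kg


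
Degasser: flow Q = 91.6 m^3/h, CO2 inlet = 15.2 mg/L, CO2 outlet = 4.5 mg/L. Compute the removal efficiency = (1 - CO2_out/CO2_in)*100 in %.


CO2_out / CO2_in = 4.5 / 15.2 = 0.29605263
Fraction remaining = 0.29605263
efficiency = (1 - 0.29605263) * 100 = 70.3947 %

70.3947 %


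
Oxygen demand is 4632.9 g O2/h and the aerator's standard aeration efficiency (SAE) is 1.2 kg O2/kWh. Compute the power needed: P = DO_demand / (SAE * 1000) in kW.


SAE in g O2/kWh = 1.2 * 1000 = 1200 g/kWh
P = DO_demand / SAE_g = 4632.9 / 1200 = 3.86075 kW

3.86075 kW


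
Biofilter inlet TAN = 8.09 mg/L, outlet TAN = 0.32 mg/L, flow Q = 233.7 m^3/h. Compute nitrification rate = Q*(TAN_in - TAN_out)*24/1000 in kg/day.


Concentration drop: TAN_in - TAN_out = 8.09 - 0.32 = 7.77 mg/L
Hourly TAN removed = Q * dTAN = 233.7 m^3/h * 7.77 mg/L = 1815.849 g/h  (m^3/h * mg/L = g/h)
Daily TAN removed = 1815.849 * 24 = 43580.376 g/day
Convert to kg/day: 43580.376 / 1000 = 43.580376 kg/day

43.580376 kg/day


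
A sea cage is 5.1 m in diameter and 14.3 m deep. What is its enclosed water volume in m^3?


r = d/2 = 5.1/2 = 2.55 m
Base area = pi*r^2 = pi*2.55^2 = 20.428206 m^2
Volume = 20.428206 * 14.3 = 292.123 m^3

292.123 m^3


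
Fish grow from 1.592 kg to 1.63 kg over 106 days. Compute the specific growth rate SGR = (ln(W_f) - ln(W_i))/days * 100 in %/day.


ln(W_f) = ln(1.63) = 0.48858001
ln(W_i) = ln(1.592) = 0.46499109
ln(W_f) - ln(W_i) = 0.48858001 - 0.46499109 = 0.02358892
SGR = 0.02358892 / 106 * 100 = 0.0222537 %/day

0.0222537 %/day


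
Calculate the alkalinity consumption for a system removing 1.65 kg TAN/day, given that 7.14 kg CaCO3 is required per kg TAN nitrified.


Alkalinity factor: 7.14 kg CaCO3 consumed per kg TAN nitrified
alk = 1.65 kg TAN * 7.14 = 11.781 kg CaCO3/day

11.781 kg CaCO3/day


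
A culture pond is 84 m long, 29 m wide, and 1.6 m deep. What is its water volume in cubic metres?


Base area = L * W = 84 * 29 = 2436 m^2
Volume = area * depth = 2436 * 1.6 = 3897.6 m^3

3897.6 m^3


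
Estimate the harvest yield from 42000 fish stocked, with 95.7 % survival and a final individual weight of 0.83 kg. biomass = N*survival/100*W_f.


Survivors = 42000 * 95.7/100 = 40194 fish
Harvest biomass = survivors * W_f = 40194 * 0.83 = 33361.02 kg

33361.02 kg


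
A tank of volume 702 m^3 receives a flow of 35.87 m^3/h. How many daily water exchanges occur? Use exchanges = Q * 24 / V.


Daily flow volume = 35.87 m^3/h * 24 h = 860.88 m^3/day
Exchanges = daily flow / tank volume = 860.88 / 702 = 1.22632 exchanges/day

1.22632 exchanges/day


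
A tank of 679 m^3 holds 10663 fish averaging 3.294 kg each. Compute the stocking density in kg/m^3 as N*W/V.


Total biomass = 10663 fish * 3.294 kg = 35123.922 kg
Density = total biomass / volume = 35123.922 / 679 = 51.7289 kg/m^3

51.7289 kg/m^3


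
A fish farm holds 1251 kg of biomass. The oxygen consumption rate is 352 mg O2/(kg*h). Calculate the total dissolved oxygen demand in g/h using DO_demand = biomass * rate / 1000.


Total O2 consumption (mg/h) = 1251 kg * 352 mg/(kg*h) = 440352 mg/h
Convert to g/h: 440352 / 1000 = 440.352 g/h

440.352 g/h


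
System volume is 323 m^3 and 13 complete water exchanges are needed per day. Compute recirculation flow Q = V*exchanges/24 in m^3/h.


Daily recirculation volume = 323 m^3 * 13 = 4199 m^3/day
Flow rate Q = daily volume / 24 h = 4199 / 24 = 174.958 m^3/h

174.958 m^3/h


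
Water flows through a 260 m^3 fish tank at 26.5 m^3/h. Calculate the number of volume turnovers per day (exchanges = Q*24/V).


Daily flow volume = 26.5 m^3/h * 24 h = 636 m^3/day
Exchanges = daily flow / tank volume = 636 / 260 = 2.44615 exchanges/day

2.44615 exchanges/day


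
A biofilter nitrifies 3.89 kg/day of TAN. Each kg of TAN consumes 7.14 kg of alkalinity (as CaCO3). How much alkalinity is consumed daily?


Alkalinity factor: 7.14 kg CaCO3 consumed per kg TAN nitrified
alk = 3.89 kg TAN * 7.14 = 27.7746 kg CaCO3/day

27.7746 kg CaCO3/day


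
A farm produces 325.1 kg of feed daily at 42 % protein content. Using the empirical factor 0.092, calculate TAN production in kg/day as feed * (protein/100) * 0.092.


Protein in feed = 325.1 * 42/100 = 136.542 kg/day
TAN = protein * 0.092 = 136.542 * 0.092 = 12.561864 kg/day

12.561864 kg/day


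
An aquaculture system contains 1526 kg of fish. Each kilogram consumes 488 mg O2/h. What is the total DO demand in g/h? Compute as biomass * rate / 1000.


Total O2 consumption (mg/h) = 1526 kg * 488 mg/(kg*h) = 744688 mg/h
Convert to g/h: 744688 / 1000 = 744.688 g/h

744.688 g/h


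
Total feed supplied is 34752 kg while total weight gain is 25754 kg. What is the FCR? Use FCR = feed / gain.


FCR = feed consumed / weight gained
FCR = 34752 kg / 25754 kg = 1.34938

1.34938


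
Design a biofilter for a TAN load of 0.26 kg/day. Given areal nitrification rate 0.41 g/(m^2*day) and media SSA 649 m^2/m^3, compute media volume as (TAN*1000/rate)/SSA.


A = 0.26*1000 / 0.41 = 634.14634 m^2
V = 634.14634 / 649 = 0.977113

0.977113 m^3


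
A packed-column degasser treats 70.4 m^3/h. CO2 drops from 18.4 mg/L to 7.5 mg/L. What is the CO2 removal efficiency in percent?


CO2_out / CO2_in = 7.5 / 18.4 = 0.4076087
Fraction remaining = 0.4076087
efficiency = (1 - 0.4076087) * 100 = 59.2391 %

59.2391 %


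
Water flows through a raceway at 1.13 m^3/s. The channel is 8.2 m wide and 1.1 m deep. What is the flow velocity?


Cross-sectional area = W * d = 8.2 * 1.1 = 9.02 m^2
Velocity = Q / A = 1.13 / 9.02 = 0.125277 m/s

0.125277 m/s


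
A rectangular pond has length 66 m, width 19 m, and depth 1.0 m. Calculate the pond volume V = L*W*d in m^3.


Base area = L * W = 66 * 19 = 1254 m^2
Volume = area * depth = 1254 * 1.0 = 1254 m^3

1254 m^3


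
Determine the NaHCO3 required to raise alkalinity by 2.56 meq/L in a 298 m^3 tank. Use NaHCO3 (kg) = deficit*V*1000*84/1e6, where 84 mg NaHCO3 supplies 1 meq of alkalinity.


Tank volume in L = 298 m^3 * 1000 = 298000 L
Total meq required = 2.56 meq/L * 298000 L = 762880 meq
NaHCO3 mass = 762880 meq * 84 mg/meq / 1e6 = 64.0819 kg

64.0819 kg


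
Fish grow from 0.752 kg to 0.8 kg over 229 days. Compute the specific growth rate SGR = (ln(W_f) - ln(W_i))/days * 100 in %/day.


ln(W_f) = ln(0.8) = -0.22314355
ln(W_i) = ln(0.752) = -0.28501896
ln(W_f) - ln(W_i) = -0.22314355 - -0.28501896 = 0.06187541
SGR = 0.06187541 / 229 * 100 = 0.0270198 %/day

0.0270198 %/day


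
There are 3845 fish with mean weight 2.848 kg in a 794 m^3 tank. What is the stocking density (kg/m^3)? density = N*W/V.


Total biomass = 3845 fish * 2.848 kg = 10950.56 kg
Density = total biomass / volume = 10950.56 / 794 = 13.7916 kg/m^3

13.7916 kg/m^3


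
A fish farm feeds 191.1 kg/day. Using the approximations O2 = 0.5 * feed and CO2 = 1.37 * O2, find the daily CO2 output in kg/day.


O2 = 191.1 * 0.5 = 95.55
CO2 = 95.55 * 1.37 = 130.9035

130.9035 kg/day


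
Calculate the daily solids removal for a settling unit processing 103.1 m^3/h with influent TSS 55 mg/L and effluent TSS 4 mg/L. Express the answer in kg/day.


Concentration drop: TSS_in - TSS_out = 55 - 4 = 51 mg/L
Hourly solids removed = Q * dTSS = 103.1 m^3/h * 51 mg/L = 5258.1 g/h  (m^3/h * mg/L = g/h)
Daily solids removed = 5258.1 * 24 = 126194.4 g/day
Convert g to kg: 126194.4 / 1000 = 126.1944 kg/day

126.1944 kg/day


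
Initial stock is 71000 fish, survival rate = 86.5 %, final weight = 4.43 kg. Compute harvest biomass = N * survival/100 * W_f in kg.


Survivors = 71000 * 86.5/100 = 61415 fish
Harvest biomass = survivors * W_f = 61415 * 4.43 = 272068.45 kg

272068.45 kg


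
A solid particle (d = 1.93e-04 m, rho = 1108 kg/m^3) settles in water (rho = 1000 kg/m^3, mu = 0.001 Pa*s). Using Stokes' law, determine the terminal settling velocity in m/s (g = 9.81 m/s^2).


Density difference: rho_p - rho_f = 1108 - 1000 = 108 kg/m^3
d^2 = (1.93e-04)^2 = 3.7249e-08 m^2
Numerator = (rho_p - rho_f) * g * d^2 = 108 * 9.81 * 3.7249e-08 = 3.9464571e-05
Denominator = 18 * mu = 18 * 0.001 = 0.018
v_s = 3.9464571e-05 / 0.018 = 0.00219248 m/s
Check: Re = rho_f * v_s * d / mu = 1000 * 0.00219248 * 1.93e-04 / 0.001 = 0.423 < 1, so Stokes' law applies.

0.00219248 m/s


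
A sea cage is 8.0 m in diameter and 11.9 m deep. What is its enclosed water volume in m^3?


r = d/2 = 8.0/2 = 4 m
Base area = pi*r^2 = pi*4^2 = 50.265482 m^2
Volume = 50.265482 * 11.9 = 598.159 m^3

598.159 m^3


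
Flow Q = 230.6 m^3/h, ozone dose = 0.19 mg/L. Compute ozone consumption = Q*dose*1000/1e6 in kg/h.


O3 demand (mg/h) = Q * dose * 1000 = 230.6 * 0.19 * 1000 = 43814 mg/h
Convert mg to kg: 43814 / 1e6 = 0.043814 kg/h

0.043814 kg/h


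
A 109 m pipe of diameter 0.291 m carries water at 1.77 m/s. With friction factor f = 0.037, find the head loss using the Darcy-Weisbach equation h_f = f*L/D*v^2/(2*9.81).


v^2 = 1.77^2 = 3.1329 m^2/s^2
L/D = 109/0.291 = 374.57045
h_f = f*(L/D)*v^2/(2g) = 0.037 * 374.57045 * 3.1329 / 19.62 = 2.21301 m

2.21301 m


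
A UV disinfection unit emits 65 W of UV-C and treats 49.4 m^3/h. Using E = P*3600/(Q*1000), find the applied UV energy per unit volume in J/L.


Energy delivered per hour = 65 W * 3600 s = 234000 J/h
Volume treated per hour = 49.4 m^3/h * 1000 = 49400 L/h
dose = 234000 / 49400 = 4.73684 J/L

4.73684 J/L


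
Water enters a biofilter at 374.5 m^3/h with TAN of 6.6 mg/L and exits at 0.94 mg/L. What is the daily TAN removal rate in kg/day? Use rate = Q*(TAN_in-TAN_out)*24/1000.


Concentration drop: TAN_in - TAN_out = 6.6 - 0.94 = 5.66 mg/L
Hourly TAN removed = Q * dTAN = 374.5 m^3/h * 5.66 mg/L = 2119.67 g/h  (m^3/h * mg/L = g/h)
Daily TAN removed = 2119.67 * 24 = 50872.08 g/day
Convert to kg/day: 50872.08 / 1000 = 50.87208 kg/day

50.87208 kg/day


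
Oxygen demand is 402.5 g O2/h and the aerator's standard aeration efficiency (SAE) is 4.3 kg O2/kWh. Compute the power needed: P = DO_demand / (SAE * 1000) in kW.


SAE in g O2/kWh = 4.3 * 1000 = 4300 g/kWh
P = DO_demand / SAE_g = 402.5 / 4300 = 0.0936047 kW

0.0936047 kW


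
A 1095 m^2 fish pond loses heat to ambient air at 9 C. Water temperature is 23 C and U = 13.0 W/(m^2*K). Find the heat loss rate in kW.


Temperature difference dT = 23 - 9 = 14 K
Heat loss (W) = U * A * dT = 13.0 * 1095 * 14 = 199290 W
Convert to kW: 199290 / 1000 = 199.29 kW

199.29 kW


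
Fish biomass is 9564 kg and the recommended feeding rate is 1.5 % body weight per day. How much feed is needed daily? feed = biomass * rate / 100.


Feeding rate fraction = 1.5% / 100 = 0.015
Daily feed = 9564 kg * 0.015 = 143.46 kg/day

143.46 kg/day


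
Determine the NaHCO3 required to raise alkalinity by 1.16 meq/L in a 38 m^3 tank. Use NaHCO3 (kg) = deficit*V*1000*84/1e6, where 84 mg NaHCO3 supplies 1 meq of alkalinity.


Tank volume in L = 38 m^3 * 1000 = 38000 L
Total meq required = 1.16 meq/L * 38000 L = 44080 meq
NaHCO3 mass = 44080 meq * 84 mg/meq / 1e6 = 3.70272 kg

3.70272 kg


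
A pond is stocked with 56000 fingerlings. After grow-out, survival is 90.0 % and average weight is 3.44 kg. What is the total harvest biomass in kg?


Survivors = 56000 * 90.0/100 = 50400 fish
Harvest biomass = survivors * W_f = 50400 * 3.44 = 173376 kg

173376 kg


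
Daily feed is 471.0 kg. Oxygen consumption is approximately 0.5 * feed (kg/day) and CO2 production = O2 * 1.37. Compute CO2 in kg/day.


O2 = 471.0 * 0.5 = 235.5
CO2 = 235.5 * 1.37 = 322.635

322.635 kg/day


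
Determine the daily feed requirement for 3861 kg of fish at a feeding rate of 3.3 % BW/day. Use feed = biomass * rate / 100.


Feeding rate fraction = 3.3% / 100 = 0.033
Daily feed = 3861 kg * 0.033 = 127.413 kg/day

127.413 kg/day


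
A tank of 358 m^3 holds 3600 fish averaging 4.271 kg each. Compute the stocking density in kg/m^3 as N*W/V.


Total biomass = 3600 fish * 4.271 kg = 15375.6 kg
Density = total biomass / volume = 15375.6 / 358 = 42.9486 kg/m^3

42.9486 kg/m^3


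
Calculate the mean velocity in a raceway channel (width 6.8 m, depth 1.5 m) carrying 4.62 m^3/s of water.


Cross-sectional area = W * d = 6.8 * 1.5 = 10.2 m^2
Velocity = Q / A = 4.62 / 10.2 = 0.452941 m/s

0.452941 m/s


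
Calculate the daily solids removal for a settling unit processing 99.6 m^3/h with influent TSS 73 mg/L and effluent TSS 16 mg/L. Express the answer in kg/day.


Concentration drop: TSS_in - TSS_out = 73 - 16 = 57 mg/L
Hourly solids removed = Q * dTSS = 99.6 m^3/h * 57 mg/L = 5677.2 g/h  (m^3/h * mg/L = g/h)
Daily solids removed = 5677.2 * 24 = 136252.8 g/day
Convert g to kg: 136252.8 / 1000 = 136.2528 kg/day

136.2528 kg/day


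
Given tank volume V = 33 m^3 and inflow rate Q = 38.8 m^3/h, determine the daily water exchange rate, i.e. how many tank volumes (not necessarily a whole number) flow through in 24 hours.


Daily flow volume = 38.8 m^3/h * 24 h = 931.2 m^3/day
Exchanges = daily flow / tank volume = 931.2 / 33 = 28.2182 exchanges/day

28.2182 exchanges/day


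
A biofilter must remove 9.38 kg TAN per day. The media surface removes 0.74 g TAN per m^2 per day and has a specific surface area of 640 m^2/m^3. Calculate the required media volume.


A = 9.38*1000 / 0.74 = 12675.676 m^2
V = 12675.676 / 640 = 19.8057

19.8057 m^3


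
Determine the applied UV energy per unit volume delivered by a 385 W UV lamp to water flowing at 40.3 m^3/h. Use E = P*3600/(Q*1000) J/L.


Energy delivered per hour = 385 W * 3600 s = 1386000 J/h
Volume treated per hour = 40.3 m^3/h * 1000 = 40300 L/h
dose = 1386000 / 40300 = 34.3921 J/L

34.3921 J/L


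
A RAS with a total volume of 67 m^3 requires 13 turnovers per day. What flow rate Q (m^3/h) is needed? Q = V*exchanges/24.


Daily recirculation volume = 67 m^3 * 13 = 871 m^3/day
Flow rate Q = daily volume / 24 h = 871 / 24 = 36.2917 m^3/h

36.2917 m^3/h


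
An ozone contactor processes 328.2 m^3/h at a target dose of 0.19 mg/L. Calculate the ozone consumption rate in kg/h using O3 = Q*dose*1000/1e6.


O3 demand (mg/h) = Q * dose * 1000 = 328.2 * 0.19 * 1000 = 62358 mg/h
Convert mg to kg: 62358 / 1e6 = 0.062358 kg/h

0.062358 kg/h


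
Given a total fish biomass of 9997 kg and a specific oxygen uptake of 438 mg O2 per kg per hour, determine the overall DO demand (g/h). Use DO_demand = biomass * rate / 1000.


Total O2 consumption (mg/h) = 9997 kg * 438 mg/(kg*h) = 4378686 mg/h
Convert to g/h: 4378686 / 1000 = 4378.686 g/h

4378.686 g/h


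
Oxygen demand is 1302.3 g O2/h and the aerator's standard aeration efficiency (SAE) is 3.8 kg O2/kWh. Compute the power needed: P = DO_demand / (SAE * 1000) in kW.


SAE in g O2/kWh = 3.8 * 1000 = 3800 g/kWh
P = DO_demand / SAE_g = 1302.3 / 3800 = 0.342711 kW

0.342711 kW


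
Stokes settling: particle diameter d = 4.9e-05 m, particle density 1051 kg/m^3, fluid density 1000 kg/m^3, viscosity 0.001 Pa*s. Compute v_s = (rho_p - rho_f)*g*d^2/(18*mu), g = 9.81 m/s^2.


Density difference: rho_p - rho_f = 1051 - 1000 = 51 kg/m^3
d^2 = (4.9e-05)^2 = 2.401e-09 m^2
Numerator = (rho_p - rho_f) * g * d^2 = 51 * 9.81 * 2.401e-09 = 1.2012443e-06
Denominator = 18 * mu = 18 * 0.001 = 0.018
v_s = 1.2012443e-06 / 0.018 = 6.67358e-05 m/s
Check: Re = rho_f * v_s * d / mu = 1000 * 6.67358e-05 * 4.9e-05 / 0.001 = 0.00327 < 1, so Stokes' law applies.

6.67358e-05 m/s


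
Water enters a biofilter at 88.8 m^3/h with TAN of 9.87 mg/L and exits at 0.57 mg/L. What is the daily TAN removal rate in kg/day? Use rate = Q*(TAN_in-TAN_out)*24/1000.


Concentration drop: TAN_in - TAN_out = 9.87 - 0.57 = 9.3 mg/L
Hourly TAN removed = Q * dTAN = 88.8 m^3/h * 9.3 mg/L = 825.84 g/h  (m^3/h * mg/L = g/h)
Daily TAN removed = 825.84 * 24 = 19820.16 g/day
Convert to kg/day: 19820.16 / 1000 = 19.82016 kg/day

19.82016 kg/day


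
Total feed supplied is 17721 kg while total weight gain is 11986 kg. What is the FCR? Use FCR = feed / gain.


FCR = feed consumed / weight gained
FCR = 17721 kg / 11986 kg = 1.47847

1.47847


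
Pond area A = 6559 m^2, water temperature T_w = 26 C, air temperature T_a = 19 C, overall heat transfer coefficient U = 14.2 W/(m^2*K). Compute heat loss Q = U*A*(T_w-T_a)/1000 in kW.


Temperature difference dT = 26 - 19 = 7 K
Heat loss (W) = U * A * dT = 14.2 * 6559 * 7 = 651964.6 W
Convert to kW: 651964.6 / 1000 = 651.9646 kW

651.9646 kW


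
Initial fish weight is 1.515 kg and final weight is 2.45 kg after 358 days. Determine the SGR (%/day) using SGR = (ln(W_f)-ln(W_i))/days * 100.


ln(W_f) = ln(2.45) = 0.89608802
ln(W_i) = ln(1.515) = 0.41541544
ln(W_f) - ln(W_i) = 0.89608802 - 0.41541544 = 0.48067258
SGR = 0.48067258 / 358 * 100 = 0.134266 %/day

0.134266 %/day


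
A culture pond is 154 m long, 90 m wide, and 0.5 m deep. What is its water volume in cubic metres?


Base area = L * W = 154 * 90 = 13860 m^2
Volume = area * depth = 13860 * 0.5 = 6930 m^3

6930 m^3


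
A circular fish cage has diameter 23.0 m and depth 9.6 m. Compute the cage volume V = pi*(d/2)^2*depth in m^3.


r = d/2 = 23.0/2 = 11.5 m
Base area = pi*r^2 = pi*11.5^2 = 415.47563 m^2
Volume = 415.47563 * 9.6 = 3988.57 m^3

3988.57 m^3


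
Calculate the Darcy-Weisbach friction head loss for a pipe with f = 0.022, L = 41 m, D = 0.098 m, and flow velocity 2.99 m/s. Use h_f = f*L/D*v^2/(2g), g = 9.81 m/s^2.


v^2 = 2.99^2 = 8.9401 m^2/s^2
L/D = 41/0.098 = 418.36735
h_f = f*(L/D)*v^2/(2g) = 0.022 * 418.36735 * 8.9401 / 19.62 = 4.19396 m

4.19396 m


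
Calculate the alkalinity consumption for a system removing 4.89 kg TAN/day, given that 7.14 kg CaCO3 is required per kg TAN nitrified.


Alkalinity factor: 7.14 kg CaCO3 consumed per kg TAN nitrified
alk = 4.89 kg TAN * 7.14 = 34.9146 kg CaCO3/day

34.9146 kg CaCO3/day


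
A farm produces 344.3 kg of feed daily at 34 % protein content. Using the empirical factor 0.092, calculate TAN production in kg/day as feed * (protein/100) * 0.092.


Protein in feed = 344.3 * 34/100 = 117.062 kg/day
TAN = protein * 0.092 = 117.062 * 0.092 = 10.769704 kg/day

10.769704 kg/day


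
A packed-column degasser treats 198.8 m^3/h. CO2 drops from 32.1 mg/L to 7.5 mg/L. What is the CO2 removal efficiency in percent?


CO2_out / CO2_in = 7.5 / 32.1 = 0.23364486
Fraction remaining = 0.23364486
efficiency = (1 - 0.23364486) * 100 = 76.6355 %

76.6355 %


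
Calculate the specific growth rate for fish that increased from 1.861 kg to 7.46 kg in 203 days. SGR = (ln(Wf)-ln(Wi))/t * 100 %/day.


ln(W_f) = ln(7.46) = 2.0095554
ln(W_i) = ln(1.861) = 0.62111398
ln(W_f) - ln(W_i) = 2.0095554 - 0.62111398 = 1.3884414
SGR = 1.3884414 / 203 * 100 = 0.683961 %/day

0.683961 %/day
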